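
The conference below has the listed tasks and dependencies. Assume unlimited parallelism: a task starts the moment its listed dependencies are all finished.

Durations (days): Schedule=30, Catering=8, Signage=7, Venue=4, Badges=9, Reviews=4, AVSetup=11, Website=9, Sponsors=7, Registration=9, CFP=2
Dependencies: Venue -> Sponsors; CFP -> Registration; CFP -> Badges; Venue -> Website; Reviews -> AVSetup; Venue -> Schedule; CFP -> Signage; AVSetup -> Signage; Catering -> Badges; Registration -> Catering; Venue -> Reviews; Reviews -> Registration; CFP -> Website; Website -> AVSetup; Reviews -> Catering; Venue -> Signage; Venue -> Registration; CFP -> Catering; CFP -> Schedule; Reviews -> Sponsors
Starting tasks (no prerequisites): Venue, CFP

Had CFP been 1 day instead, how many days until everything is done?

The binding path is Venue→Reviews→Registration→Catering→Badges = 4+4+9+8+9 = 34; finish at 34 days.
CFP has 2 days of float (longest path through it is 32).
No other chain overtakes it, so the finish is 34 days.

34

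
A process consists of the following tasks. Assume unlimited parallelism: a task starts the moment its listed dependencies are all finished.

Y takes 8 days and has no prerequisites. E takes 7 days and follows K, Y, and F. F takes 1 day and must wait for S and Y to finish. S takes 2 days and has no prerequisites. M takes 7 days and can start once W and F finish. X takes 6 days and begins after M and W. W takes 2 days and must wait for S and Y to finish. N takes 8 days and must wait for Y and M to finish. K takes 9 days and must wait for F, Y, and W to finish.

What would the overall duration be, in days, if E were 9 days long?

28

The binding path is Y→W→K→E = 8+2+9+7 = 26; finish at 26 days.
E is on the critical path; changing it to 9 makes that path 28 days.
The critical path is still Y→W→K→E; finish is now 28 days.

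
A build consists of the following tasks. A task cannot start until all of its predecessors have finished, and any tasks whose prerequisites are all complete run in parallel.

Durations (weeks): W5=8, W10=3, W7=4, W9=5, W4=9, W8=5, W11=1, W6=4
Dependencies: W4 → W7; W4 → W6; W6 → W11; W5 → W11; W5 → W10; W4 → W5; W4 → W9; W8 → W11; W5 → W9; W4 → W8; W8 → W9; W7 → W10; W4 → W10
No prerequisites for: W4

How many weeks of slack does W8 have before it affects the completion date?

3

The longest chain is W4→W5→W9 = 9+8+5 = 22; overall finish 22 weeks.
W8 finishes as early as 14 and must finish by 17.
Float = 22 − 19 = 3.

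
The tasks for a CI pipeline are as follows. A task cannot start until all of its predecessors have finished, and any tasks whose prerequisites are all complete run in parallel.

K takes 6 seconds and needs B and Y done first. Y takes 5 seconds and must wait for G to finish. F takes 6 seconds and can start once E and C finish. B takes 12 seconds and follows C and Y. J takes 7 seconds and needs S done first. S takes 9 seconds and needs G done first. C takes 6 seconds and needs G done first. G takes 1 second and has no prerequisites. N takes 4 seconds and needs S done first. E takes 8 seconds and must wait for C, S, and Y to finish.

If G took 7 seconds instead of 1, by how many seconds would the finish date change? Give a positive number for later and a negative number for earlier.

6

Critical path before the change: G→C→B→K = 1+6+12+6 = 25 giving 25 seconds.
Since G is critical, the +6 change carries straight to that chain (now 31 seconds).
No other chain overtakes it, so the finish is 31 seconds.
Change in finish: 31 − 25 = +6 seconds.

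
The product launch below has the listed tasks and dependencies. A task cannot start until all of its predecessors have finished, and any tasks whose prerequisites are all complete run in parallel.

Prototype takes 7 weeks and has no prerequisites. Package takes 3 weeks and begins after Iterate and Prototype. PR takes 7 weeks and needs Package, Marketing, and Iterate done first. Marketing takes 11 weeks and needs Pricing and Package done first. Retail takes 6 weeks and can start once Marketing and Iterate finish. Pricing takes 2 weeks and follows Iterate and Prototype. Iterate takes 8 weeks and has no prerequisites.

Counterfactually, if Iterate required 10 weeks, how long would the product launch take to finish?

As given, the longest chain is Iterate→Package→Marketing→PR = 8+3+11+7 = 29, so the finish is 29 weeks.
Iterate is on the critical path; changing it to 10 makes that path 31 weeks.
The critical path is still Iterate→Package→Marketing→PR; finish is now 31 weeks.

31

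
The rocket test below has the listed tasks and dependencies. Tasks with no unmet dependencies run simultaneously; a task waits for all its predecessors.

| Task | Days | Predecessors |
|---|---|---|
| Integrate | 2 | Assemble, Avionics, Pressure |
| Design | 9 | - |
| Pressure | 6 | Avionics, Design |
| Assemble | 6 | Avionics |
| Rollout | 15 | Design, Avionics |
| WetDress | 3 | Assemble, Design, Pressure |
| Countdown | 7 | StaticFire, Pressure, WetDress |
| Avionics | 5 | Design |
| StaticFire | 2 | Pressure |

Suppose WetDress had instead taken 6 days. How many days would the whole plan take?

Critical path before the change: Design→Avionics→Assemble→WetDress→Countdown = 9+5+6+3+7 = 30 giving 30 days.
Since WetDress is critical, the +3 change carries straight to that chain (now 33 days).
The critical path is still Design→Avionics→Assemble→WetDress→Countdown; finish is now 33 days.

33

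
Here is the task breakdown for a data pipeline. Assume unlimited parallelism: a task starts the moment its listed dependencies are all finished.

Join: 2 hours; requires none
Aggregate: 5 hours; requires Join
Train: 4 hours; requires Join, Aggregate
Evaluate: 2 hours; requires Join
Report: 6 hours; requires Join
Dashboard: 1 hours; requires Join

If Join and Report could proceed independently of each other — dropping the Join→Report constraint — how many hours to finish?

11

With the dependency in place, Join→Aggregate→Train = 2+5+4 = 11 sets the finish at 11 hours.
Without Join→Report, Report's earliest start moves from 2 to 0.
The longest chain is now Join→Aggregate→Train = 2+5+4 = 11, so the project takes 11 hours.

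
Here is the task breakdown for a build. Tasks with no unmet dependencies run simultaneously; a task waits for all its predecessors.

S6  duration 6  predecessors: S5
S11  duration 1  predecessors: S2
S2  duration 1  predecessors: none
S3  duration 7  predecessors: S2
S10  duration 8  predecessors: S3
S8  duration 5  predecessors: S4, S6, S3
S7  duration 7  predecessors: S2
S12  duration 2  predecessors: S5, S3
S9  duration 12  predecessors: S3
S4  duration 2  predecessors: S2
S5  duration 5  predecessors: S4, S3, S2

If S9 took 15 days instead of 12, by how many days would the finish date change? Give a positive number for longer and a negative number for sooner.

Critical path before the change: S2→S3→S5→S6→S8 = 1+7+5+6+5 = 24 giving 24 days.
The longest path through S9 is only 20 days, so S9 has float 4.
No other chain overtakes it, so the finish is 24 days.
Change in finish: 24 − 24 = +0 days.

0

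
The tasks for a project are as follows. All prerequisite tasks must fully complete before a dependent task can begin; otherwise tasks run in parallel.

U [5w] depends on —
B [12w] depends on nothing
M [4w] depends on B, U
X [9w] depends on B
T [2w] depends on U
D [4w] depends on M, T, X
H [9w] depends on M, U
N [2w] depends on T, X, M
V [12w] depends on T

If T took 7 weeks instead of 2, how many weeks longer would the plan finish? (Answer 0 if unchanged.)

Critical path before the change: B→M→H = 12+4+9 = 25 giving 25 weeks.
T is off the critical path — its longest chain is 19 weeks, giving 6 of slack.
No other chain overtakes it, so the finish is 25 weeks.
Change in finish: 25 − 25 = +0 weeks.

0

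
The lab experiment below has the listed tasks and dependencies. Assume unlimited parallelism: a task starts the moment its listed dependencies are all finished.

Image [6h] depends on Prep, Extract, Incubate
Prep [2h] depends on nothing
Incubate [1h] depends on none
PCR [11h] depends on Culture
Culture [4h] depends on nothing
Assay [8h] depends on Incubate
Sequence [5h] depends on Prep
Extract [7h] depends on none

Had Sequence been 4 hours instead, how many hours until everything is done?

15

As given, the longest chain is Culture→PCR = 4+11 = 15, so the finish is 15 hours.
The longest path through Sequence is only 7 hours, so Sequence has float 8.
The critical path is still Culture→PCR; finish is now 15 hours.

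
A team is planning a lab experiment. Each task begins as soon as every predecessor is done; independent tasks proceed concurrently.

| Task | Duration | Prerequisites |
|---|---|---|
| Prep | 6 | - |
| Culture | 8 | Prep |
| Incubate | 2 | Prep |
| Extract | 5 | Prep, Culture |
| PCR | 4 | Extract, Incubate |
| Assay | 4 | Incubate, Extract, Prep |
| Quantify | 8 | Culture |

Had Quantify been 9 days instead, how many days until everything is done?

23

As given, the longest chain is Prep→Culture→Extract→PCR = 6+8+5+4 = 23, so the finish is 23 days.
Quantify has 1 day of float (longest path through it is 22).
That remains the longest chain; total 23 days.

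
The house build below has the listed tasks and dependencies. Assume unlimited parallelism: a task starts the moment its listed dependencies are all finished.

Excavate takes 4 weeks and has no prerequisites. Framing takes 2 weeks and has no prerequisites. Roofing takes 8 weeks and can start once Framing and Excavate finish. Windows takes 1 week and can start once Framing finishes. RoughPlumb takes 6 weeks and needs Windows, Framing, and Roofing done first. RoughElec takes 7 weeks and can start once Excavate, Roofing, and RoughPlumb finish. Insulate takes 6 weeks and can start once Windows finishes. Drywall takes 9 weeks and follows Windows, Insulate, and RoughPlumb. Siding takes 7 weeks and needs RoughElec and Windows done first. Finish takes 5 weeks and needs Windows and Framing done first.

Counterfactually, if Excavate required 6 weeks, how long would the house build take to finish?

Baseline: Excavate→Roofing→RoughPlumb→RoughElec→Siding = 4+8+6+7+7 = 32 → 32 weeks.
Excavate lies on that path, so at 6 weeks the path becomes 34 weeks.
The critical path is still Excavate→Roofing→RoughPlumb→RoughElec→Siding; finish is now 34 weeks.

34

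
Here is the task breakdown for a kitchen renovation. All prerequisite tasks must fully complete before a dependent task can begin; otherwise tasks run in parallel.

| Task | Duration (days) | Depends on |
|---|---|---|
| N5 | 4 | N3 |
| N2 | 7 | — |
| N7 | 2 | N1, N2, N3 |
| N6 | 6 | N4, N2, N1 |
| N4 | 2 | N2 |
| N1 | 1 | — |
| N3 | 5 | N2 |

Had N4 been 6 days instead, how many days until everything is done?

19

Critical path before the change: N2→N3→N5 = 7+5+4 = 16 giving 16 days.
N4 is off the critical path — its longest chain is 15 days, giving 1 of slack.
The binding chain switches to N2→N4→N6 = 7+6+6 = 19; finish 19 days.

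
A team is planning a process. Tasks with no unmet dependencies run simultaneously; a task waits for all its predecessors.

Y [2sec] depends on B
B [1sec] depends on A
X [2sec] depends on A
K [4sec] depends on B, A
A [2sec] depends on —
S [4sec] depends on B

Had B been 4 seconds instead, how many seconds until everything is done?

Critical path before the change: A→B→S = 2+1+4 = 7 giving 7 seconds.
B is on the critical path; changing it to 4 makes that path 10 seconds.
The critical path is still A→B→S; finish is now 10 seconds.

10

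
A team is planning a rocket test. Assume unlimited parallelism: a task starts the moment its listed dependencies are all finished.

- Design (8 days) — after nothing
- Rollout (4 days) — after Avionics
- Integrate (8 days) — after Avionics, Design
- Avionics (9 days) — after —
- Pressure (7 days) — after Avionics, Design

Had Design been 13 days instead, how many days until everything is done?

The binding path is Avionics→Integrate = 9+8 = 17; finish at 17 days.
Design has 1 day of float (longest path through it is 16).
Now Design→Integrate = 13+8 = 21 is longest, so the finish becomes 21 days.

21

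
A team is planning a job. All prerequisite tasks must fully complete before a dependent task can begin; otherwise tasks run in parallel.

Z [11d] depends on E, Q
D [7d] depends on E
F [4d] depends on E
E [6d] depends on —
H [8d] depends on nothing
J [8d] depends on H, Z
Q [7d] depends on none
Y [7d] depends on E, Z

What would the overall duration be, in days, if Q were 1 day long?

Actual critical path: Q→Z→J = 7+11+8 = 26 ⇒ 26 days.
Q is on the critical path; changing it to 1 makes that path 20 days.
Now E→Z→J = 6+11+8 = 25 is longest, so the finish becomes 25 days.

25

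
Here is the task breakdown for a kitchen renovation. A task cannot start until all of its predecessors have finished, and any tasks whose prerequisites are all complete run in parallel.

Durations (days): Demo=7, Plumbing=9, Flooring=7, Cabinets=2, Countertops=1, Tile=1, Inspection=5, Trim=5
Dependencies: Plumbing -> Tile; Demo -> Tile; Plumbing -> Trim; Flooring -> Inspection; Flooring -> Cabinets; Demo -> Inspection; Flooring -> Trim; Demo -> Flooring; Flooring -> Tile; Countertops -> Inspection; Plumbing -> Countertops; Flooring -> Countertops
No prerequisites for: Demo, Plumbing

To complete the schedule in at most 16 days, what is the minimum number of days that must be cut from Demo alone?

4

Current finish: 20 days; target: 16.
Demo is on every critical path, so each day cut from Demo cuts the finish by one (this holds down to a finish of 15).
Need 20 − 16 = 4 days off Demo → Demo becomes 3 days, finish becomes 16.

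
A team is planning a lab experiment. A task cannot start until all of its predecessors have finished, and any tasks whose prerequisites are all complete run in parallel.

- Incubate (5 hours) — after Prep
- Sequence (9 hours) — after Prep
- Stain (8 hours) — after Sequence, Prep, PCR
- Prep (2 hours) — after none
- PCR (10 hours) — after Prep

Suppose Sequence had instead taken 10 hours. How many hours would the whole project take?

Critical path before the change: Prep→PCR→Stain = 2+10+8 = 20 giving 20 hours.
Sequence is off the critical path — its longest chain is 19 hours, giving 1 of slack.
That remains the longest chain; total 20 hours.

20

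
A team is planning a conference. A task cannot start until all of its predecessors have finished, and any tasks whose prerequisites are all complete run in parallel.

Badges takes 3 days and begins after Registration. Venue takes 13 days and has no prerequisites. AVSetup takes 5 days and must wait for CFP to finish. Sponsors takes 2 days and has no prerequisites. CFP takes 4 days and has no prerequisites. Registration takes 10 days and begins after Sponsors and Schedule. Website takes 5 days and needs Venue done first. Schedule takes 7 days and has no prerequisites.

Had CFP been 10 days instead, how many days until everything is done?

20

Baseline: Schedule→Registration→Badges = 7+10+3 = 20 → 20 days.
The longest path through CFP is only 9 days, so CFP has float 11.
No other chain overtakes it, so the finish is 20 days.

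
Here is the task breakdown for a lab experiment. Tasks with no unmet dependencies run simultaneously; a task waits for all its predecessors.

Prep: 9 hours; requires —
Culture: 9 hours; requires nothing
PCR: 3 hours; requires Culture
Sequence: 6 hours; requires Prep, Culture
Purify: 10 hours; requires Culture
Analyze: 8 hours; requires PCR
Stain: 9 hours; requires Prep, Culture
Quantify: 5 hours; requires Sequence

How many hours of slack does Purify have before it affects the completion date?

1

The longest chain is Prep→Sequence→Quantify = 9+6+5 = 20; overall finish 20 hours.
The longest chain containing Purify totals 19 hours.
So Purify can slip 20 − 19 = 1 hour.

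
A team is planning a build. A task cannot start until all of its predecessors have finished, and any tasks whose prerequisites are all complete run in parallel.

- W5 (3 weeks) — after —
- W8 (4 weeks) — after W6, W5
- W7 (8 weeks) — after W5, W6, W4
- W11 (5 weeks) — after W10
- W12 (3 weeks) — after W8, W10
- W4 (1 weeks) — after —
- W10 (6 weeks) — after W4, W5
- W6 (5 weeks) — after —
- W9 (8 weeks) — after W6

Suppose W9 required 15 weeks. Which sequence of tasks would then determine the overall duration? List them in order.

W6, W9

Critical path before the change: W5→W10→W11 = 3+6+5 = 14 giving 14 weeks.
The longest path through W9 is only 13 weeks, so W9 has float 1.
New critical path: W6→W9 = 5+15 = 20 ⇒ 20 weeks.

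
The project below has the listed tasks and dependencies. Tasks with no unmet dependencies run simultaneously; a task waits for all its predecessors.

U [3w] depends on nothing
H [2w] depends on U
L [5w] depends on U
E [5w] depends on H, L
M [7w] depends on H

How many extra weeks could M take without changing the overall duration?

U→L→E = 3+5+5 = 13 sets the makespan at 13 weeks.
Longest path through M: 12 weeks (earliest finish 12, latest finish 13).
So M can slip 13 − 12 = 1 week.

1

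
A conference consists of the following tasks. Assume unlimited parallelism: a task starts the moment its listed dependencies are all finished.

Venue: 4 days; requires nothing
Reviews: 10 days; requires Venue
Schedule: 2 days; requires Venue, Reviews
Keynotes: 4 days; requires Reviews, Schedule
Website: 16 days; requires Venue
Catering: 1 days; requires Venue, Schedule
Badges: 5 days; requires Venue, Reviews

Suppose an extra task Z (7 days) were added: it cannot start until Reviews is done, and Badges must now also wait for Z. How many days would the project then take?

26

Originally the project takes 20 days.
With Z inserted, Badges now waits for max(Venue, Reviews, Z).
New critical path: Venue→Reviews→Z→Badges = 4+10+7+5 = 26 ⇒ 26 days.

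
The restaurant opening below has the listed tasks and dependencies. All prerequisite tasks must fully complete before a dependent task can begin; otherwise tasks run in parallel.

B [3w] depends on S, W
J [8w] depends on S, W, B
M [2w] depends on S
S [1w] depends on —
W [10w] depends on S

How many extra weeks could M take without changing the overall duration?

The longest chain is S→W→B→J = 1+10+3+8 = 22; overall finish 22 weeks.
The longest chain containing M totals 3 weeks.
Slack of M = 20 − 1 = 19 weeks.

19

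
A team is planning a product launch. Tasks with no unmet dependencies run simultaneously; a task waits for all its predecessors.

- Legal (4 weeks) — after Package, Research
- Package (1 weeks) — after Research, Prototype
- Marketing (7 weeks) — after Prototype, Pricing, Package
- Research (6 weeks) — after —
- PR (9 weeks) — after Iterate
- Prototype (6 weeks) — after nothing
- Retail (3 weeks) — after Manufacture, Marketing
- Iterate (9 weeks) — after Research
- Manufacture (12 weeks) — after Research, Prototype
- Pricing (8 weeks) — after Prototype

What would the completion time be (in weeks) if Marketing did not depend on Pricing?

24

With the dependency in place, Research→Iterate→PR = 6+9+9 = 24 sets the finish at 24 weeks.
Without Pricing→Marketing, Marketing's earliest start moves from 14 to 7.
The longest chain is now Research→Iterate→PR = 6+9+9 = 24, so the product launch takes 24 weeks.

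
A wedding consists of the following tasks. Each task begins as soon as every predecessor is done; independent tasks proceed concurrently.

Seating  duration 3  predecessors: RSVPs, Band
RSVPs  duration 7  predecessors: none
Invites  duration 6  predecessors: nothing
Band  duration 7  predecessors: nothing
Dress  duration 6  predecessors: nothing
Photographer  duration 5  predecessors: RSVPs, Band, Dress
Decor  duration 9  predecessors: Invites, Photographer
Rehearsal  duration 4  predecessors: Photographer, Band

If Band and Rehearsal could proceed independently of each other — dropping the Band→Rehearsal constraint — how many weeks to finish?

21

With the dependency in place, RSVPs→Photographer→Decor = 7+5+9 = 21 sets the finish at 21 weeks.
Dropping Band→Rehearsal doesn't change Rehearsal's earliest start (12); another predecessor still binds.
After: RSVPs→Photographer→Decor = 7+5+9 = 21 → 21 weeks.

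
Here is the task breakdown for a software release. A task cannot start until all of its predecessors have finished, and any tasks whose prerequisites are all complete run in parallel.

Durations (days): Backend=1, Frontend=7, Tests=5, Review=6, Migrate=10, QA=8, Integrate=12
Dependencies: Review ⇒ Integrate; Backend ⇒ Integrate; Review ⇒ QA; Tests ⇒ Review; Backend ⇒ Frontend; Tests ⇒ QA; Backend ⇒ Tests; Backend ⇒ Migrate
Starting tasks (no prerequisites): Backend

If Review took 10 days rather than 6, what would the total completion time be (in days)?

Actual critical path: Backend→Tests→Review→Integrate = 1+5+6+12 = 24 ⇒ 24 days.
Since Review is critical, the +4 change carries straight to that chain (now 28 days).
That remains the longest chain; total 28 days.

28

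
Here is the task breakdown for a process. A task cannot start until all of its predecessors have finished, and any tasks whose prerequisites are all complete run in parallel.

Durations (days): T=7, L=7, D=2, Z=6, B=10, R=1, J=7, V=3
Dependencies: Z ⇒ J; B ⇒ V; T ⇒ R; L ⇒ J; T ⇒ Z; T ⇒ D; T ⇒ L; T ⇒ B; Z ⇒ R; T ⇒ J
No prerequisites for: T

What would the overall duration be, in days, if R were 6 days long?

As given, the longest chain is T→L→J = 7+7+7 = 21, so the finish is 21 days.
R is off the critical path — its longest chain is 14 days, giving 7 of slack.
No other chain overtakes it, so the finish is 21 days.

21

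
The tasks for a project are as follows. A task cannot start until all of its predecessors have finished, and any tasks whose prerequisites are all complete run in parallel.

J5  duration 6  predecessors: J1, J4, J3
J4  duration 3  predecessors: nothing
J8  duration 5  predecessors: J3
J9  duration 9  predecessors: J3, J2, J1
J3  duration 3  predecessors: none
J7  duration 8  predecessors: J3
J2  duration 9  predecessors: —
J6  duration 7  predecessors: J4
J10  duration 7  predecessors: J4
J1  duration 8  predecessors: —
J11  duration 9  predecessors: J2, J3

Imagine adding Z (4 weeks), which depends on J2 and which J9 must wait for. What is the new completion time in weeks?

Originally the schedule takes 18 weeks.
With Z inserted, J9 now waits for max(J3, J2, J1, Z).
New critical path: J2→Z→J9 = 9+4+9 = 22 ⇒ 22 weeks.

22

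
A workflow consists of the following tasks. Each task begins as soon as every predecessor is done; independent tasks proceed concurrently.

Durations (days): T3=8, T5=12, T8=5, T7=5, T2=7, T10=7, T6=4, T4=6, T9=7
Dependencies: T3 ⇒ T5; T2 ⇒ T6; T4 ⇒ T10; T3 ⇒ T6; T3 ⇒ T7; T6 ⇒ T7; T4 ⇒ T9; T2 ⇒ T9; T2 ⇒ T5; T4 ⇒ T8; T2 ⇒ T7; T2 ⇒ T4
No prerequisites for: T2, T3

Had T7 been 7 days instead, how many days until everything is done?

20

Critical path before the change: T2→T4→T9 = 7+6+7 = 20 giving 20 days.
T7 has 3 days of float (longest path through it is 17).
That remains the longest chain; total 20 days.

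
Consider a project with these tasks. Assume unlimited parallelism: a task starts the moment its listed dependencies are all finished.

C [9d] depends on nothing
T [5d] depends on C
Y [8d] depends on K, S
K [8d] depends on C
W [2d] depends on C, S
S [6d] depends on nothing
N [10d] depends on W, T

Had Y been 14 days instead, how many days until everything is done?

31

As given, the longest chain is C→K→Y = 9+8+8 = 25, so the finish is 25 days.
Y lies on that path, so at 14 days the path becomes 31 days.
That remains the longest chain; total 31 days.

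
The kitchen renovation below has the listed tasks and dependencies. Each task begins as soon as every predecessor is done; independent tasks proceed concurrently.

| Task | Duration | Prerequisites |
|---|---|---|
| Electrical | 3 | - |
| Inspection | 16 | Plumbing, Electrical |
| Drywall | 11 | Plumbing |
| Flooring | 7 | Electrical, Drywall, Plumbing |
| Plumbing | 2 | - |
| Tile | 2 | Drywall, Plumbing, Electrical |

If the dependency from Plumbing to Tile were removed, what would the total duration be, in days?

Before: longest chain Plumbing→Drywall→Flooring = 2+11+7 = 20, finish 20.
Dropping Plumbing→Tile doesn't change Tile's earliest start (13); another predecessor still binds.
The longest chain is now Plumbing→Drywall→Flooring = 2+11+7 = 20, so the job takes 20 days.

20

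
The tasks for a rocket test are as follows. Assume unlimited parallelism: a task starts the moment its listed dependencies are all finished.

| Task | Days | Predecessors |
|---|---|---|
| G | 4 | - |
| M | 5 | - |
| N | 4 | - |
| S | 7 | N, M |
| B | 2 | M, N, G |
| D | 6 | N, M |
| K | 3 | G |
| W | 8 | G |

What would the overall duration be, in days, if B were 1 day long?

12

Actual critical path: G→W = 4+8 = 12 ⇒ 12 days.
B is off the critical path — its longest chain is 7 days, giving 5 of slack.
No other chain overtakes it, so the finish is 12 days.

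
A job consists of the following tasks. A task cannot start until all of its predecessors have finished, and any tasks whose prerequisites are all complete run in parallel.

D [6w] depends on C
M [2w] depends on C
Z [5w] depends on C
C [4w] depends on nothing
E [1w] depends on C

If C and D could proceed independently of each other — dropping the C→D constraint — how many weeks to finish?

Original critical path: C→D = 4+6 = 10 ⇒ 10 weeks.
Without C→D, D's earliest start moves from 4 to 0.
New critical path: C→Z = 4+5 = 9 ⇒ 9 weeks.

9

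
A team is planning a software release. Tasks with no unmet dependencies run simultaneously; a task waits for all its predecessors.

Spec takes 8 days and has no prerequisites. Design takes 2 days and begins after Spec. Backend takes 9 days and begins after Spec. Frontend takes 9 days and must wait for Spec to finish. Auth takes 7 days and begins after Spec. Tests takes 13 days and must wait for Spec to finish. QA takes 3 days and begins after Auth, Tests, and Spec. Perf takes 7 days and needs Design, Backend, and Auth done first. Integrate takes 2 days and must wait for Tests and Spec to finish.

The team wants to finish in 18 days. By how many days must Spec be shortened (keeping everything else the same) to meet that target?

Current finish: 24 days; target: 18.
Spec is on every critical path, so each day cut from Spec cuts the finish by one (this holds down to a finish of 17).
Need 24 − 18 = 6 days off Spec → Spec becomes 2 days, finish becomes 18.

6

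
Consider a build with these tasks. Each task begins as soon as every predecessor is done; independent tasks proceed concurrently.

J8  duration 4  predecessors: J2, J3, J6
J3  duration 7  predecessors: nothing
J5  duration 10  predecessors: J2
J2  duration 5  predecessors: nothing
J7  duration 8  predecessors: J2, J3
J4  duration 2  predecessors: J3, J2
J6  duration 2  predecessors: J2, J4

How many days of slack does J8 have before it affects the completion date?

Critical path: J2→J5 = 5+10 = 15, so the finish is 15 days.
Longest path through J8: 15 days (earliest finish 15, latest finish 15).
Float = 15 − 15 = 0.

0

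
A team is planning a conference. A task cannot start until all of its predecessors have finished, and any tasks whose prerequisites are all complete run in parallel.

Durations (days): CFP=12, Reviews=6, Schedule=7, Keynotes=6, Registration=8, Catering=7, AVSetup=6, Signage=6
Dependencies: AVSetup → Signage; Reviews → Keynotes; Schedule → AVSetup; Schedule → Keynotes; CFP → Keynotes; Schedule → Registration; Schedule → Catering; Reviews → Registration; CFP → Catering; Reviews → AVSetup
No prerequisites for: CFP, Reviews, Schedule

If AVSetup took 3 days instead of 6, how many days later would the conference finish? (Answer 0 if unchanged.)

Critical path before the change: Schedule→AVSetup→Signage = 7+6+6 = 19 giving 19 days.
AVSetup is on the critical path; changing it to 3 makes that path 16 days.
New critical path: CFP→Catering = 12+7 = 19 ⇒ 19 days.
Change in finish: 19 − 19 = +0 days.

0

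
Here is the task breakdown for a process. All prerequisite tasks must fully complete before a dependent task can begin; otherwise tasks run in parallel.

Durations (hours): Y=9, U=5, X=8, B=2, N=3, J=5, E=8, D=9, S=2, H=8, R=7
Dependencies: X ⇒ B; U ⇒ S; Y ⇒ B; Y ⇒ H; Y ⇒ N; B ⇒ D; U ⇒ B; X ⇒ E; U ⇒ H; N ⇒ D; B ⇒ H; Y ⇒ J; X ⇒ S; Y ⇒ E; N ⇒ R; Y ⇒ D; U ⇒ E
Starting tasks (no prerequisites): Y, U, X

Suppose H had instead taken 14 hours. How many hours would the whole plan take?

As given, the longest chain is Y→N→D = 9+3+9 = 21, so the finish is 21 hours.
H has 2 hours of float (longest path through it is 19).
New critical path: Y→B→H = 9+2+14 = 25 ⇒ 25 hours.

25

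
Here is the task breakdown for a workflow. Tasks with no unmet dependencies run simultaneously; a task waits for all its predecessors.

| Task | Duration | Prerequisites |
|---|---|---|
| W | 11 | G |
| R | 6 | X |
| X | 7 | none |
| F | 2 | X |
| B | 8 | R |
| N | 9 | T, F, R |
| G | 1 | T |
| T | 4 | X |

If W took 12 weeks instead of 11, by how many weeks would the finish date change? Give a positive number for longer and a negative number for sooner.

1

Baseline: X→T→G→W = 7+4+1+11 = 23 → 23 weeks.
W lies on that path, so at 12 weeks the path becomes 24 weeks.
The critical path is still X→T→G→W; finish is now 24 weeks.
Change in finish: 24 − 23 = +1 weeks.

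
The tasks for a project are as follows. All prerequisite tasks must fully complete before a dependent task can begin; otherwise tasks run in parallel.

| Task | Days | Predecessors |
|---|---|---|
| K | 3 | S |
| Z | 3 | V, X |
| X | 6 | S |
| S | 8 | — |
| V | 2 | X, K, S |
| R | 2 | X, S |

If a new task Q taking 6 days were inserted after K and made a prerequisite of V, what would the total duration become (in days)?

22

Originally the project takes 19 days.
With Q inserted, V now waits for max(X, K, S, Q).
New critical path: S→K→Q→V→Z = 8+3+6+2+3 = 22 ⇒ 22 days.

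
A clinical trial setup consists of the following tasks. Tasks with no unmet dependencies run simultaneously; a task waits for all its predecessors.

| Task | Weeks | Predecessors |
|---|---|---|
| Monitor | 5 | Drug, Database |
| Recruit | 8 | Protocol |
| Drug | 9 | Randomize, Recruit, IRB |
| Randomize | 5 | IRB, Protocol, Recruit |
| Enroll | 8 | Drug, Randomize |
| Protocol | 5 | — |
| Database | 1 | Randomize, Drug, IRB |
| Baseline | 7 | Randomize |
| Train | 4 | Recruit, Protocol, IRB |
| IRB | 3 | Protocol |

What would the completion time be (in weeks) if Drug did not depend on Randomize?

Original critical path: Protocol→Recruit→Randomize→Drug→Enroll = 5+8+5+9+8 = 35 ⇒ 35 weeks.
Without Randomize→Drug, Drug's earliest start moves from 18 to 13.
New critical path: Protocol→Recruit→Drug→Enroll = 5+8+9+8 = 30 ⇒ 30 weeks.

30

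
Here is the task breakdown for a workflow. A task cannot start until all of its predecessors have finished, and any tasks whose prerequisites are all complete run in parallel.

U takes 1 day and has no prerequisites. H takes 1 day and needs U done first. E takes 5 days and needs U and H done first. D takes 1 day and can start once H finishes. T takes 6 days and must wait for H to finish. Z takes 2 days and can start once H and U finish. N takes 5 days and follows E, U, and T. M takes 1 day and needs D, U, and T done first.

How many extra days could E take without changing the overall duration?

The longest chain is U→H→T→N = 1+1+6+5 = 13; overall finish 13 days.
The longest chain containing E totals 12 days.
Float = 13 − 12 = 1.

1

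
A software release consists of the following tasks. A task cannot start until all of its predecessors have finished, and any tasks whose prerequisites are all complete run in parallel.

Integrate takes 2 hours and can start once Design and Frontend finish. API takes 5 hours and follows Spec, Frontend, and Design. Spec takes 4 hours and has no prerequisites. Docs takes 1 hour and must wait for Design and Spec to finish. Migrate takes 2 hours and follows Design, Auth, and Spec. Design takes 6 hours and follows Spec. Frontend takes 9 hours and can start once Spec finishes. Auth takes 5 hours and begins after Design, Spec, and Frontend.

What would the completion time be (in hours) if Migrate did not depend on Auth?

With the dependency in place, Spec→Frontend→Auth→Migrate = 4+9+5+2 = 20 sets the finish at 20 hours.
Without Auth→Migrate, Migrate's earliest start moves from 18 to 10.
New critical path: Spec→Frontend→API = 4+9+5 = 18 ⇒ 18 hours.

18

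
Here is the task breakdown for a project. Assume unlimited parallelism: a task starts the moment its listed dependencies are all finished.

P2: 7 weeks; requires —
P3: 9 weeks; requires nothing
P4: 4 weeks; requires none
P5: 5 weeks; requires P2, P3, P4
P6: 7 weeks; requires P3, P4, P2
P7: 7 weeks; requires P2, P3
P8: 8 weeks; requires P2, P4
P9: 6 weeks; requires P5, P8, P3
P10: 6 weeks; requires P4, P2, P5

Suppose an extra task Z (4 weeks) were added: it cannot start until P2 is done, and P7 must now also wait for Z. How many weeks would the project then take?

21

Originally the project takes 21 weeks.
With Z inserted, P7 now waits for max(P2, P3, Z).
New critical path: P2→P8→P9 = 7+8+6 = 21 ⇒ 21 weeks.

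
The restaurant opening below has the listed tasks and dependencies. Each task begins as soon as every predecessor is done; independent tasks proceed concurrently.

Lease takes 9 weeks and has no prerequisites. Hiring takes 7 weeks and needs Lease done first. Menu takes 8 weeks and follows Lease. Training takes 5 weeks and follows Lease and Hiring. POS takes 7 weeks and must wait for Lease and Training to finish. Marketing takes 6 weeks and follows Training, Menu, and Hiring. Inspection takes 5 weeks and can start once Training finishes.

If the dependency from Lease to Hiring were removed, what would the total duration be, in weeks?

Before: longest chain Lease→Hiring→Training→POS = 9+7+5+7 = 28, finish 28.
Without Lease→Hiring, Hiring's earliest start moves from 9 to 0.
After: Lease→Menu→Marketing = 9+8+6 = 23 → 23 weeks.

23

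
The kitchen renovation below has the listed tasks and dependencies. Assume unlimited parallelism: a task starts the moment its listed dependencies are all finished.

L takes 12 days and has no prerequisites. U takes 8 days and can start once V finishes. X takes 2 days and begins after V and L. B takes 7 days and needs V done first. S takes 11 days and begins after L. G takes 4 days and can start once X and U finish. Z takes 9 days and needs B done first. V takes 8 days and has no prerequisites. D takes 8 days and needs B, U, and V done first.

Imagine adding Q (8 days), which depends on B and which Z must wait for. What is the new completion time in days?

32

Originally the plan takes 24 days.
With Q inserted, Z now waits for max(B, Q).
New critical path: V→B→Q→Z = 8+7+8+9 = 32 ⇒ 32 days.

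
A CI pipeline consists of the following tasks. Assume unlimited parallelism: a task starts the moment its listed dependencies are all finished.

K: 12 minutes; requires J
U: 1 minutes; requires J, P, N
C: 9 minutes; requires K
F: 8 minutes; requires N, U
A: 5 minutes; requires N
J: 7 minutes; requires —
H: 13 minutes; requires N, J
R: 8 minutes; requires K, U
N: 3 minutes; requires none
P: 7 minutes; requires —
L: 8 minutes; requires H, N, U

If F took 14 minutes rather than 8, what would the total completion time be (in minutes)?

Critical path before the change: J→K→C = 7+12+9 = 28 giving 28 minutes.
F has 12 minutes of float (longest path through it is 16).
The critical path is still J→K→C; finish is now 28 minutes.

28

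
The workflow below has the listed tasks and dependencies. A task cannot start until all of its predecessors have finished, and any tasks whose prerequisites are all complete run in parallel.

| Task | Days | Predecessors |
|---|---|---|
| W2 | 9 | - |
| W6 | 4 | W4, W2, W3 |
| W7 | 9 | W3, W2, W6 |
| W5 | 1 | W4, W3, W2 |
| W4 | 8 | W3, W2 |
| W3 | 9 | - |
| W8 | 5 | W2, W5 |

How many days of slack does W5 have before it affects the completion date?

Critical path: W2→W4→W6→W7 = 9+8+4+9 = 30, so the finish is 30 days.
W5 finishes as early as 18 and must finish by 25.
Slack of W5 = 24 − 17 = 7 days.

7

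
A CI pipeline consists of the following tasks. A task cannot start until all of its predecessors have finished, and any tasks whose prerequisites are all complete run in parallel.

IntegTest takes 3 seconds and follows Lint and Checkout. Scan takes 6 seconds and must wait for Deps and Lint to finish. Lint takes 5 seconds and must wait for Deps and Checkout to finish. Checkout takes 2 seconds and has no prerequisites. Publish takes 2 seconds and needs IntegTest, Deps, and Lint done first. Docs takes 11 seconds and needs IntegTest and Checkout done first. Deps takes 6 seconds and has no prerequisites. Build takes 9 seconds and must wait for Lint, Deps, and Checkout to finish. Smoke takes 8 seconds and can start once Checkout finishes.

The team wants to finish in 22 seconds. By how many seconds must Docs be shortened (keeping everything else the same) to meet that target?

3

Current finish: 25 seconds; target: 22.
Docs is on every critical path, so each second cut from Docs cuts the finish by one (this holds down to a finish of 20).
Need 25 − 22 = 3 seconds off Docs → Docs becomes 8 seconds, finish becomes 22.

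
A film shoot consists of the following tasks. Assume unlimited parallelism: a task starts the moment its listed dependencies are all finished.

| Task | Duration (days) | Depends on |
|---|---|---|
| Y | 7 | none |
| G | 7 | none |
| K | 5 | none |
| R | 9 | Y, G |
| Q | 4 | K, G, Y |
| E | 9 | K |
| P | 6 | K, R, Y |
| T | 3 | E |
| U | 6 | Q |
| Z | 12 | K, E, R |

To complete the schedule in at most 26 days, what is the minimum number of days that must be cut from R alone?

2

Current finish: 28 days; target: 26.
R is on every critical path, so each day cut from R cuts the finish by one (this holds down to a finish of 26).
Need 28 − 26 = 2 days off R → R becomes 7 days, finish becomes 26.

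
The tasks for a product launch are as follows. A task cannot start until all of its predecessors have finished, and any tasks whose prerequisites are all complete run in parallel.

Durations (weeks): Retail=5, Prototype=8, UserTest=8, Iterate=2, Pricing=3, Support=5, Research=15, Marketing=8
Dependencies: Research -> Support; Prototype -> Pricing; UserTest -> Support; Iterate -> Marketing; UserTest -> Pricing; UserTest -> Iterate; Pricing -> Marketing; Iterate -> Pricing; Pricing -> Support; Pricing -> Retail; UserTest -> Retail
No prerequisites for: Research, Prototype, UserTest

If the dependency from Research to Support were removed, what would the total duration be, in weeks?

21

Original critical path: UserTest→Iterate→Pricing→Marketing = 8+2+3+8 = 21 ⇒ 21 weeks.
Without Research→Support, Support's earliest start moves from 15 to 13.
New critical path: UserTest→Iterate→Pricing→Marketing = 8+2+3+8 = 21 ⇒ 21 weeks.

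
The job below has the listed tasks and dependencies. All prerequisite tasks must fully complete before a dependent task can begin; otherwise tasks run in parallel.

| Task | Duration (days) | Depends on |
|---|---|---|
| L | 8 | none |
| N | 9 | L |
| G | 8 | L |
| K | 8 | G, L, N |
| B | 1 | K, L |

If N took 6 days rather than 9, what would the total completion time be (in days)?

Baseline: L→N→K→B = 8+9+8+1 = 26 → 26 days.
N is on the critical path; changing it to 6 makes that path 23 days.
New critical path: L→G→K→B = 8+8+8+1 = 25 ⇒ 25 days.

25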